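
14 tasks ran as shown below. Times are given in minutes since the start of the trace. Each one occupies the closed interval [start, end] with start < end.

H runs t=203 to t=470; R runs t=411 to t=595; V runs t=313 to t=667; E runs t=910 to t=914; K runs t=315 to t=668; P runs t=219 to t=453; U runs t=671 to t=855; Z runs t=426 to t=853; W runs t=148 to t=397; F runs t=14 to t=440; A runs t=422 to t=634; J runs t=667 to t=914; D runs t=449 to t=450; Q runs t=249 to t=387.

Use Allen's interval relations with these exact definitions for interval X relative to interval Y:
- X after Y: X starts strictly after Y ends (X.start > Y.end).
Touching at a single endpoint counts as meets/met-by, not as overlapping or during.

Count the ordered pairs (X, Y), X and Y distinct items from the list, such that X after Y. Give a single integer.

39

Checking all 182 ordered pairs for relation 'after'; matching pairs in alphabetical order:
(A, Q): A after Q ✓
(A, W): A after W ✓
(D, F): D after F ✓
(D, Q): D after Q ✓
(D, W): D after W ✓
(E, A): E after A ✓
(E, D): E after D ✓
(E, F): E after F ✓
(E, H): E after H ✓
(E, K): E after K ✓
(E, P): E after P ✓
(E, Q): E after Q ✓
(E, R): E after R ✓
(E, U): E after U ✓
(E, V): E after V ✓
(E, W): E after W ✓
(E, Z): E after Z ✓
(J, A): J after A ✓
(J, D): J after D ✓
(J, F): J after F ✓
(J, H): J after H ✓
(J, P): J after P ✓
(J, Q): J after Q ✓
(J, R): J after R ✓
... plus 15 further pairs not listed.
Count: 39.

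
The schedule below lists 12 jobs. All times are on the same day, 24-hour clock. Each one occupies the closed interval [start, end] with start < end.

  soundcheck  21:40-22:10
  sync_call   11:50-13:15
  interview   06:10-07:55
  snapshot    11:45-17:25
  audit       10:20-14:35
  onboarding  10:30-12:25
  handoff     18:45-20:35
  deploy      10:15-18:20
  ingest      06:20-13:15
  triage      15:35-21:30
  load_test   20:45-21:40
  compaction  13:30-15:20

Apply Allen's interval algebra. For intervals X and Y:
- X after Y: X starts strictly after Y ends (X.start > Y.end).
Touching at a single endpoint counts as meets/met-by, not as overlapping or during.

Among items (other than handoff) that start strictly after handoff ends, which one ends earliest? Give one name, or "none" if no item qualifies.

load_test

Target handoff = [18:45, 20:35].
audit [10:20, 14:35] → before → excluded.
compaction [13:30, 15:20] → before → excluded.
deploy [10:15, 18:20] → before → excluded.
ingest [06:20, 13:15] → before → excluded.
interview [06:10, 07:55] → before → excluded.
load_test [20:45, 21:40] → after → candidate.
onboarding [10:30, 12:25] → before → excluded.
snapshot [11:45, 17:25] → before → excluded.
soundcheck [21:40, 22:10] → after → candidate.
sync_call [11:50, 13:15] → before → excluded.
triage [15:35, 21:30] → contains → excluded.
Among candidates, earliest end is 21:40 → load_test.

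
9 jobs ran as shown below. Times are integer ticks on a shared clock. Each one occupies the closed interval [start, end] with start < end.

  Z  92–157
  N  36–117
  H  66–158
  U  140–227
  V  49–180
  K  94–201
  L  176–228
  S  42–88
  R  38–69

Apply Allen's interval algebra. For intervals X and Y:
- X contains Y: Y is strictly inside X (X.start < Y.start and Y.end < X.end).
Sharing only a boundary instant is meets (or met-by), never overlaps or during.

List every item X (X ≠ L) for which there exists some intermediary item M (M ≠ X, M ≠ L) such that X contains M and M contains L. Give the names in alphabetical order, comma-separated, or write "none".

none

Target L = [176, 228].
Intermediaries M with M contains L: none.
Union: none.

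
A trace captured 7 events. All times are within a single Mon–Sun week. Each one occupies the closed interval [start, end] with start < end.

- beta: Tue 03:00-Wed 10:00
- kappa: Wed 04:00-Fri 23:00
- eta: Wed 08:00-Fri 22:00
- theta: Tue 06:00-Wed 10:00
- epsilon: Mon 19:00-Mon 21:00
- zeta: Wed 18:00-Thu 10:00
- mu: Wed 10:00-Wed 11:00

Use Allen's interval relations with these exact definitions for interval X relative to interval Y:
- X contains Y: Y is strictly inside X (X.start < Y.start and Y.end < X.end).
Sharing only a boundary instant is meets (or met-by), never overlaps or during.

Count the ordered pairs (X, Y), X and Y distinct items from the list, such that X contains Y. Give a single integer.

Checking all 42 ordered pairs for relation 'contains'; matching pairs in alphabetical order:
(eta, mu): eta contains mu ✓
(eta, zeta): eta contains zeta ✓
(kappa, eta): kappa contains eta ✓
(kappa, mu): kappa contains mu ✓
(kappa, zeta): kappa contains zeta ✓
Count: 5.

5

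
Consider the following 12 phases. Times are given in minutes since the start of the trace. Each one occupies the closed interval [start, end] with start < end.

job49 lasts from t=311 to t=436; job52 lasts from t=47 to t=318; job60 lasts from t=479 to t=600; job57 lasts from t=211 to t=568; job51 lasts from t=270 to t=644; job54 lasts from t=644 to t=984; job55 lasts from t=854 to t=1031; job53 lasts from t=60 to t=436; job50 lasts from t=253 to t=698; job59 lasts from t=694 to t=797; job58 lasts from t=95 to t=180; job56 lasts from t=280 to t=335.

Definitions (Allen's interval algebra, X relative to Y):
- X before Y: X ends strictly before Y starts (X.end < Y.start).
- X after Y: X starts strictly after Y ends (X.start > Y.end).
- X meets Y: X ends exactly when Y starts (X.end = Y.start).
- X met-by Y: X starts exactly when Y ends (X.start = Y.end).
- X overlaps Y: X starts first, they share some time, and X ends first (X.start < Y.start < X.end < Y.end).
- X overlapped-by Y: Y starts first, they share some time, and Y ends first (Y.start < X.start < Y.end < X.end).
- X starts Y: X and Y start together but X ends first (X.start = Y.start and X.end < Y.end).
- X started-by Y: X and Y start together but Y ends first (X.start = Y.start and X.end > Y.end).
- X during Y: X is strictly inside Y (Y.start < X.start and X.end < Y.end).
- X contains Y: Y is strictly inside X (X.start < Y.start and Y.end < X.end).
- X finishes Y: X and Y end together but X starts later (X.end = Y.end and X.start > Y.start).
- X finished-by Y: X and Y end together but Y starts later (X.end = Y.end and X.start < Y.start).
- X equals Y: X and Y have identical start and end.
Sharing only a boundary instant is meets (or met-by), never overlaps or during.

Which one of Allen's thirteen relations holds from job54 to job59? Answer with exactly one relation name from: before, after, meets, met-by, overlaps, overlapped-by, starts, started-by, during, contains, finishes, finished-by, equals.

contains

job54 = [t=644, t=984]; job59 = [t=694, t=797].
Compare endpoints: job54.start < job59.start, job54.start < job59.end, job54.end > job59.start, job54.end > job59.end.
That pattern is 'contains'.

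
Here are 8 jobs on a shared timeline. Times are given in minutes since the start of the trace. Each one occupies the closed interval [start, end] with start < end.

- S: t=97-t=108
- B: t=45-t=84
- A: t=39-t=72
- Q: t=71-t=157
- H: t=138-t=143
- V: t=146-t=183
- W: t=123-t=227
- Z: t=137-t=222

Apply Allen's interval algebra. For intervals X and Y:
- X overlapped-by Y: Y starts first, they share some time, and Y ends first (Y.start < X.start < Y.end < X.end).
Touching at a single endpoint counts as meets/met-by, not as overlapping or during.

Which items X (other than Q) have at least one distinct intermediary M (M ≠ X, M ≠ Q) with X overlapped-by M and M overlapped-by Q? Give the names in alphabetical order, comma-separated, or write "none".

none

Target Q = [t=71, t=157].
Intermediaries M with M overlapped-by Q: V, W, Z.
Via V — items with X overlapped-by V: none.
Via W — items with X overlapped-by W: none.
Via Z — items with X overlapped-by Z: none.
Union: none.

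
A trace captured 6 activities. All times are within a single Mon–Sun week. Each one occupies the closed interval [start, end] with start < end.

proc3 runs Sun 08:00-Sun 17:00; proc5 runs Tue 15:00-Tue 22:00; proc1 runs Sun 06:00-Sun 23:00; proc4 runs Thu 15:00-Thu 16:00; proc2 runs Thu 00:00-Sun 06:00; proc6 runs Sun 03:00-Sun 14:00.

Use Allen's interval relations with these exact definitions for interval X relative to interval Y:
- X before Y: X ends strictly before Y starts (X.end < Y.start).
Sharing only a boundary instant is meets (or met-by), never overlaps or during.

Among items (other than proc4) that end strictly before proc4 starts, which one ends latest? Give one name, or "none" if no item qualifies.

Target proc4 = [Thu 15:00, Thu 16:00].
proc1 [Sun 06:00, Sun 23:00] → after → excluded.
proc2 [Thu 00:00, Sun 06:00] → contains → excluded.
proc3 [Sun 08:00, Sun 17:00] → after → excluded.
proc5 [Tue 15:00, Tue 22:00] → before → candidate.
proc6 [Sun 03:00, Sun 14:00] → after → excluded.
Among candidates, latest end is Tue 22:00 → proc5.

proc5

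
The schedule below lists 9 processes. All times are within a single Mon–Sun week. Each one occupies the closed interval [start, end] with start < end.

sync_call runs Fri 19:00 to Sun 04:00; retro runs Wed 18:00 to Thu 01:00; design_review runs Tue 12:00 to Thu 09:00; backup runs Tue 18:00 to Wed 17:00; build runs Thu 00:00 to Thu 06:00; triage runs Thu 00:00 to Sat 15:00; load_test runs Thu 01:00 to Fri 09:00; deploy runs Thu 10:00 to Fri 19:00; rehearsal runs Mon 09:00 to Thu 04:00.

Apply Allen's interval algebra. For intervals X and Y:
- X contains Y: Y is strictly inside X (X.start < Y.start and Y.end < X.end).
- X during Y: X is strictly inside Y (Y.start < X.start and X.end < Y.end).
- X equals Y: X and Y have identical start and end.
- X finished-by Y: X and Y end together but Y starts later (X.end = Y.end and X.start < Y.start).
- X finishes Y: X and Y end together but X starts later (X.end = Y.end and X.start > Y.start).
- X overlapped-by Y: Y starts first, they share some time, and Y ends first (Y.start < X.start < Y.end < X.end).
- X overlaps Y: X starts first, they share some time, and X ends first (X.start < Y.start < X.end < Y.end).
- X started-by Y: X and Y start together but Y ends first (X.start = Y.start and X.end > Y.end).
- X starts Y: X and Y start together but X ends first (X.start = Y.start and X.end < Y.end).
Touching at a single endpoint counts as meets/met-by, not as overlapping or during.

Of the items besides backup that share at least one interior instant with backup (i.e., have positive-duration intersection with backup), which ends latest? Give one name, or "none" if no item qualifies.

Target backup = [Tue 18:00, Wed 17:00].
build [Thu 00:00, Thu 06:00] → after → excluded.
deploy [Thu 10:00, Fri 19:00] → after → excluded.
design_review [Tue 12:00, Thu 09:00] → contains → candidate.
load_test [Thu 01:00, Fri 09:00] → after → excluded.
rehearsal [Mon 09:00, Thu 04:00] → contains → candidate.
retro [Wed 18:00, Thu 01:00] → after → excluded.
sync_call [Fri 19:00, Sun 04:00] → after → excluded.
triage [Thu 00:00, Sat 15:00] → after → excluded.
Among candidates, latest end is Thu 09:00 → design_review.

design_review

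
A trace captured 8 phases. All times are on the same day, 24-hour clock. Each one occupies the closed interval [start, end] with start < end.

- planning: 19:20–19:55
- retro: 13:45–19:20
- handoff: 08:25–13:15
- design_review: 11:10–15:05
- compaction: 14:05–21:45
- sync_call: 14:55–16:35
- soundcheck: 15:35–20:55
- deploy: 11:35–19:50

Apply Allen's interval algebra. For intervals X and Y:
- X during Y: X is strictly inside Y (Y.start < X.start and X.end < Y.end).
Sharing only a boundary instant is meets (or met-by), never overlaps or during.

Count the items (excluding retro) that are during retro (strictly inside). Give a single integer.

1

Target retro = [13:45, 19:20].
compaction [14:05, 21:45] → overlapped-by → no.
deploy [11:35, 19:50] → contains → no.
design_review [11:10, 15:05] → overlaps → no.
handoff [08:25, 13:15] → before → no.
planning [19:20, 19:55] → met-by → no.
soundcheck [15:35, 20:55] → overlapped-by → no.
sync_call [14:55, 16:35] → during → counts.
Total: 1.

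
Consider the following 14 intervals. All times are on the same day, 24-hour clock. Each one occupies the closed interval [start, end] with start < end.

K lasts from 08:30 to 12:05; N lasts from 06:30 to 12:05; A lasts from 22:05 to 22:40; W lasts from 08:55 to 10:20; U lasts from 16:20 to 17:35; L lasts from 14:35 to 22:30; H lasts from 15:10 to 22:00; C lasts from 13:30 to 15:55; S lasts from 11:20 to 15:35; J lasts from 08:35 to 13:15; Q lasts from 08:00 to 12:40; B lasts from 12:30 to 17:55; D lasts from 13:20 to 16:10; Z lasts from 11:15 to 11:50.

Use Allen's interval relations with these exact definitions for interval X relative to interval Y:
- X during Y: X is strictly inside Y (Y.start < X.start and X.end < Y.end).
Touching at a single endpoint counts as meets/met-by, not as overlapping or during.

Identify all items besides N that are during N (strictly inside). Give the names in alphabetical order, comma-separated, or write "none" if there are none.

W, Z

Target N = [06:30, 12:05].
A [22:05, 22:40] → after → no.
B [12:30, 17:55] → after → no.
C [13:30, 15:55] → after → no.
D [13:20, 16:10] → after → no.
H [15:10, 22:00] → after → no.
J [08:35, 13:15] → overlapped-by → no.
K [08:30, 12:05] → finishes → no.
L [14:35, 22:30] → after → no.
Q [08:00, 12:40] → overlapped-by → no.
S [11:20, 15:35] → overlapped-by → no.
U [16:20, 17:35] → after → no.
W [08:55, 10:20] → during → yes.
Z [11:15, 11:50] → during → yes.
Result: W, Z.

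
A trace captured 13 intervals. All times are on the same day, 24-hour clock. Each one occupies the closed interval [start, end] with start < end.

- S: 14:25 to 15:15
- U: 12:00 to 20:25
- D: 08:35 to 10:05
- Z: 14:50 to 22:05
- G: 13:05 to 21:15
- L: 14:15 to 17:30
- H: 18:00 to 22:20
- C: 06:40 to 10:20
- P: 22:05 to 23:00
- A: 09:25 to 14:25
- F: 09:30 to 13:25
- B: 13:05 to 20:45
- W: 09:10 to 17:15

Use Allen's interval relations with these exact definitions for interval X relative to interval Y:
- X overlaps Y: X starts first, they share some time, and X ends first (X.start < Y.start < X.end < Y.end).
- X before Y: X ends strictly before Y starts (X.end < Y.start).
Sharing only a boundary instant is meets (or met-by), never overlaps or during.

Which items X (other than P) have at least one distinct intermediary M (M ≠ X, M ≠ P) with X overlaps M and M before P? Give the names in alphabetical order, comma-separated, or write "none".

Target P = [22:05, 23:00].
Intermediaries M with M before P: A, B, C, D, F, G, L, S, U, W.
Via A — items with X overlaps A: C, D.
Via B — items with X overlaps B: A, F, U, W.
Via C — items with X overlaps C: none.
Via D — items with X overlaps D: none.
Via F — items with X overlaps F: C, D.
Via G — items with X overlaps G: A, F, U, W.
Via L — items with X overlaps L: A, W.
Via S — items with X overlaps S: none.
Via U — items with X overlaps U: A, F, W.
Via W — items with X overlaps W: C, D.
Union: A, C, D, F, U, W.

A, C, D, F, U, W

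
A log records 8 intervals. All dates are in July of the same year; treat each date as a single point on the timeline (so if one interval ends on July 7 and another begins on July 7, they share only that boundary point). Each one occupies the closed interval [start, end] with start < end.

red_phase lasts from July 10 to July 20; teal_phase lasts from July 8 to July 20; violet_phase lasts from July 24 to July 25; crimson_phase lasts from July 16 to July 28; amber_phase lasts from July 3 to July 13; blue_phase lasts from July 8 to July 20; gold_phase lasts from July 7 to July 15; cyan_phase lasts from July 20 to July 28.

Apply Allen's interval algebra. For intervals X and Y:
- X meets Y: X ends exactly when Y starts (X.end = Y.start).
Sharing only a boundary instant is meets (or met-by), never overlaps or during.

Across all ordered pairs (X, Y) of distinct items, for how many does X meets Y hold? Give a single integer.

Checking all 56 ordered pairs for relation 'meets'; matching pairs in alphabetical order:
(blue_phase, cyan_phase): blue_phase meets cyan_phase ✓
(red_phase, cyan_phase): red_phase meets cyan_phase ✓
(teal_phase, cyan_phase): teal_phase meets cyan_phase ✓
Count: 3.

3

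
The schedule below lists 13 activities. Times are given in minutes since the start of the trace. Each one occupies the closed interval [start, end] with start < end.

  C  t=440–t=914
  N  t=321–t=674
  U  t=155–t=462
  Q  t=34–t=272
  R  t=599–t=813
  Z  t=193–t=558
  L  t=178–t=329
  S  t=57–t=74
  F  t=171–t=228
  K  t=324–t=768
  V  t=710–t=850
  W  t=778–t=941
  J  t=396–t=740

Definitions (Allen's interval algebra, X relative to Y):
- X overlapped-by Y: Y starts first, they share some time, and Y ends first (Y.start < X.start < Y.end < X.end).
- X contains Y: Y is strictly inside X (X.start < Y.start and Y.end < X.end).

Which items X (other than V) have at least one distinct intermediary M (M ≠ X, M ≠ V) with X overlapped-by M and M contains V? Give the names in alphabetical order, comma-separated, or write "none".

W

Target V = [t=710, t=850].
Intermediaries M with M contains V: C.
Via C — items with X overlapped-by C: W.
Union: W.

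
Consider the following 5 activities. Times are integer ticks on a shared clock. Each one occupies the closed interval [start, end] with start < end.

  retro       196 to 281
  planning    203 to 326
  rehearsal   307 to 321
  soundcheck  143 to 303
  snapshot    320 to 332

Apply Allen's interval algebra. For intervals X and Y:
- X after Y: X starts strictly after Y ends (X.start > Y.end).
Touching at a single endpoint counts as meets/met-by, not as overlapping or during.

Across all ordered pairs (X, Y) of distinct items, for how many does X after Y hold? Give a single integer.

4

Checking all 20 ordered pairs for relation 'after'; matching pairs in alphabetical order:
(rehearsal, retro): rehearsal after retro ✓
(rehearsal, soundcheck): rehearsal after soundcheck ✓
(snapshot, retro): snapshot after retro ✓
(snapshot, soundcheck): snapshot after soundcheck ✓
Count: 4.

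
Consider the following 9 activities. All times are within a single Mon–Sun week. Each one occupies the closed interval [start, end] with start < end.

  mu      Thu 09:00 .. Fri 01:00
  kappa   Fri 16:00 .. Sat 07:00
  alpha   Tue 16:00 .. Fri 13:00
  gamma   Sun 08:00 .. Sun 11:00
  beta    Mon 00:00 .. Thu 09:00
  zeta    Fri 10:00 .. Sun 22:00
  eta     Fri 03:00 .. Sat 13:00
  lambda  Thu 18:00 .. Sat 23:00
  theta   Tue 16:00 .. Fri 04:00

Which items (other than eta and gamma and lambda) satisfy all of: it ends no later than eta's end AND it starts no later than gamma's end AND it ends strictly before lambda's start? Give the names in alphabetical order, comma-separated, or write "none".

Conditions: its end is no later than eta's end (X.end <= Sat 13:00) AND its start is no later than gamma's end (X.start <= Sun 11:00) AND its end is strictly before lambda's start (X.end < Thu 18:00).
alpha: end Fri 13:00 <= Sat 13:00? ✓; start Tue 16:00 <= Sun 11:00? ✓; end Fri 13:00 < Thu 18:00? ✗ → no.
beta: end Thu 09:00 <= Sat 13:00? ✓; start Mon 00:00 <= Sun 11:00? ✓; end Thu 09:00 < Thu 18:00? ✓ → yes.
kappa: end Sat 07:00 <= Sat 13:00? ✓; start Fri 16:00 <= Sun 11:00? ✓; end Sat 07:00 < Thu 18:00? ✗ → no.
mu: end Fri 01:00 <= Sat 13:00? ✓; start Thu 09:00 <= Sun 11:00? ✓; end Fri 01:00 < Thu 18:00? ✗ → no.
theta: end Fri 04:00 <= Sat 13:00? ✓; start Tue 16:00 <= Sun 11:00? ✓; end Fri 04:00 < Thu 18:00? ✗ → no.
zeta: end Sun 22:00 <= Sat 13:00? ✗; start Fri 10:00 <= Sun 11:00? ✓; end Sun 22:00 < Thu 18:00? ✗ → no.
Result: beta.

beta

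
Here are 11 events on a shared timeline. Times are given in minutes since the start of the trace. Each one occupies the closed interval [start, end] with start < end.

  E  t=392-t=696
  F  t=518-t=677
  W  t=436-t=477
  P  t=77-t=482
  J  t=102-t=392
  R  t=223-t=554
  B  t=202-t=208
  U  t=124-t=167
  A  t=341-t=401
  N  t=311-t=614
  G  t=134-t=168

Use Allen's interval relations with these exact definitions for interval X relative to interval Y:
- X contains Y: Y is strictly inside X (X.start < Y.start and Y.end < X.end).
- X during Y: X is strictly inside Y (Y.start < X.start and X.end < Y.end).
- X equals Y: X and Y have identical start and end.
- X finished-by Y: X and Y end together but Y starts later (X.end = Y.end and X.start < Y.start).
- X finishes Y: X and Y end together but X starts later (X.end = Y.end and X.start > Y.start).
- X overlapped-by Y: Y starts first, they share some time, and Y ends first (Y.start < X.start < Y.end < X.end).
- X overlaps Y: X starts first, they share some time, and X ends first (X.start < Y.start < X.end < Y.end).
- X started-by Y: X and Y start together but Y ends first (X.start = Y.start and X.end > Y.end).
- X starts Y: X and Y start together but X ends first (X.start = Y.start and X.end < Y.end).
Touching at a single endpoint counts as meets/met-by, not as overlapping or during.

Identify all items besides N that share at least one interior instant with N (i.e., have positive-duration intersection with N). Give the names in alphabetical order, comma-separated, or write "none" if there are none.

A, E, F, J, P, R, W

Target N = [t=311, t=614].
A [t=341, t=401] → during → yes.
B [t=202, t=208] → before → no.
E [t=392, t=696] → overlapped-by → yes.
F [t=518, t=677] → overlapped-by → yes.
G [t=134, t=168] → before → no.
J [t=102, t=392] → overlaps → yes.
P [t=77, t=482] → overlaps → yes.
R [t=223, t=554] → overlaps → yes.
U [t=124, t=167] → before → no.
W [t=436, t=477] → during → yes.
Result: A, E, F, J, P, R, W.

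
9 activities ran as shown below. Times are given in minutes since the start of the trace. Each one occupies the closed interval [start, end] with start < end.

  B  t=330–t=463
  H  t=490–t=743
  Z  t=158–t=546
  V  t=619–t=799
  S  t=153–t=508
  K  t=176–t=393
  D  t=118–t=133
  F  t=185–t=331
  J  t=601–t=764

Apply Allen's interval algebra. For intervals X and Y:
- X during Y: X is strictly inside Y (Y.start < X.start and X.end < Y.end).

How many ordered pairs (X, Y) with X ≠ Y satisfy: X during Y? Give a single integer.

Checking all 72 ordered pairs for relation 'during'; matching pairs in alphabetical order:
(B, S): B during S ✓
(B, Z): B during Z ✓
(F, K): F during K ✓
(F, S): F during S ✓
(F, Z): F during Z ✓
(K, S): K during S ✓
(K, Z): K during Z ✓
Count: 7.

7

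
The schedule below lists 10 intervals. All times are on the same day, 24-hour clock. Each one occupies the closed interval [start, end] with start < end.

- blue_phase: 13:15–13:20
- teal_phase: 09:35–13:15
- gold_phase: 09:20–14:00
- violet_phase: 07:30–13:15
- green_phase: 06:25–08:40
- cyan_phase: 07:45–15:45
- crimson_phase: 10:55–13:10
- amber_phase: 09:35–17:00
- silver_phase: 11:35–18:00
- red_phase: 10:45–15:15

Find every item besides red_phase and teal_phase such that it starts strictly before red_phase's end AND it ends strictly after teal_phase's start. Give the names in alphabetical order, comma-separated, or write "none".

Conditions: its start is strictly before red_phase's end (X.start < 15:15) AND its end is strictly after teal_phase's start (X.end > 09:35).
amber_phase: start 09:35 < 15:15? ✓; end 17:00 > 09:35? ✓ → yes.
blue_phase: start 13:15 < 15:15? ✓; end 13:20 > 09:35? ✓ → yes.
crimson_phase: start 10:55 < 15:15? ✓; end 13:10 > 09:35? ✓ → yes.
cyan_phase: start 07:45 < 15:15? ✓; end 15:45 > 09:35? ✓ → yes.
gold_phase: start 09:20 < 15:15? ✓; end 14:00 > 09:35? ✓ → yes.
green_phase: start 06:25 < 15:15? ✓; end 08:40 > 09:35? ✗ → no.
silver_phase: start 11:35 < 15:15? ✓; end 18:00 > 09:35? ✓ → yes.
violet_phase: start 07:30 < 15:15? ✓; end 13:15 > 09:35? ✓ → yes.
Result: amber_phase, blue_phase, crimson_phase, cyan_phase, gold_phase, silver_phase, violet_phase.

amber_phase, blue_phase, crimson_phase, cyan_phase, gold_phase, silver_phase, violet_phase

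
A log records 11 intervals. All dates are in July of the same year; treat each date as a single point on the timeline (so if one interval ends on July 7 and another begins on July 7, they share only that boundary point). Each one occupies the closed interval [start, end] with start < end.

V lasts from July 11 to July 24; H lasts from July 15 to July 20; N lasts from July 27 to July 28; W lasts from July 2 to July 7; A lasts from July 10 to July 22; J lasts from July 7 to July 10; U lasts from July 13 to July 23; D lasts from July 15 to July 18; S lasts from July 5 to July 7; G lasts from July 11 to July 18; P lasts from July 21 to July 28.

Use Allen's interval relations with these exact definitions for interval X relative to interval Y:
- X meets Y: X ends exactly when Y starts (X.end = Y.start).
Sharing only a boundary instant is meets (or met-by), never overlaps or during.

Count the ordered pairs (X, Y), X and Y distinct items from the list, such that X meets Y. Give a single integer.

Checking all 110 ordered pairs for relation 'meets'; matching pairs in alphabetical order:
(J, A): J meets A ✓
(S, J): S meets J ✓
(W, J): W meets J ✓
Count: 3.

3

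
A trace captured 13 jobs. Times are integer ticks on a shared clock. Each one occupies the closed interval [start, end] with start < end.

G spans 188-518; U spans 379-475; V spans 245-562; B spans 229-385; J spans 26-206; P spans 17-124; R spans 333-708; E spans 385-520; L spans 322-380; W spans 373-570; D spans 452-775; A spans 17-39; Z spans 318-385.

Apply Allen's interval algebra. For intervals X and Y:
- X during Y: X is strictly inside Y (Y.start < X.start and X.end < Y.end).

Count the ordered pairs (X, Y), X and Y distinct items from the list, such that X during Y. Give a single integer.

15

Checking all 156 ordered pairs for relation 'during'; matching pairs in alphabetical order:
(B, G): B during G ✓
(E, R): E during R ✓
(E, V): E during V ✓
(E, W): E during W ✓
(L, B): L during B ✓
(L, G): L during G ✓
(L, V): L during V ✓
(L, Z): L during Z ✓
(U, G): U during G ✓
(U, R): U during R ✓
(U, V): U during V ✓
(U, W): U during W ✓
(W, R): W during R ✓
(Z, G): Z during G ✓
(Z, V): Z during V ✓
Count: 15.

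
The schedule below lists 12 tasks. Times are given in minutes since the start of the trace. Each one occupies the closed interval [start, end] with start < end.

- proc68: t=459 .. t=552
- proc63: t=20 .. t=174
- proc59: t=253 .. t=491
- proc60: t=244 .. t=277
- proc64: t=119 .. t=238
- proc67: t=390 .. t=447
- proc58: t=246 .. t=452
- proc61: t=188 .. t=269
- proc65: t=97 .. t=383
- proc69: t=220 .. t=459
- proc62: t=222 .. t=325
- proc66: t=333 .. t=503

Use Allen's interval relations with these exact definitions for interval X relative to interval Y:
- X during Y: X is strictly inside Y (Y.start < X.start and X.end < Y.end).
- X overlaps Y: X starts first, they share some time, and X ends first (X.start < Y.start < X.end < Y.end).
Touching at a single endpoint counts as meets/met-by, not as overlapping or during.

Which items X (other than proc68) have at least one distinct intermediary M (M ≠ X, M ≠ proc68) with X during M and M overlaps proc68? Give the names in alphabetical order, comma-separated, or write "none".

proc67

Target proc68 = [t=459, t=552].
Intermediaries M with M overlaps proc68: proc59, proc66.
Via proc59 — items with X during proc59: proc67.
Via proc66 — items with X during proc66: proc67.
Union: proc67.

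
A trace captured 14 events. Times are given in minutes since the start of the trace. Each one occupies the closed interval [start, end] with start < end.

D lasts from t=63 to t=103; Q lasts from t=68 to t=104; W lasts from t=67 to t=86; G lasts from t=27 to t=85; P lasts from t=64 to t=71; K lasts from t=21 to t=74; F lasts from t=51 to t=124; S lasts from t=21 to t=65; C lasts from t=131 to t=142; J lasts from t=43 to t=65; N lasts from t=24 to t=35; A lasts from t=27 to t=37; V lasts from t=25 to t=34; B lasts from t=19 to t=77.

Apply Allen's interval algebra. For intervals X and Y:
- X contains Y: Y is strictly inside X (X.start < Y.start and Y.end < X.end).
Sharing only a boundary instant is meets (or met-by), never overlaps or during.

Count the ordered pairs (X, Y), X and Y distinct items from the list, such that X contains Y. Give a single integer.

24

Checking all 182 ordered pairs for relation 'contains'; matching pairs in alphabetical order:
(B, A): B contains A ✓
(B, J): B contains J ✓
(B, K): B contains K ✓
(B, N): B contains N ✓
(B, P): B contains P ✓
(B, S): B contains S ✓
(B, V): B contains V ✓
(D, P): D contains P ✓
(D, W): D contains W ✓
(F, D): F contains D ✓
(F, P): F contains P ✓
(F, Q): F contains Q ✓
(F, W): F contains W ✓
(G, J): G contains J ✓
(G, P): G contains P ✓
(K, A): K contains A ✓
(K, J): K contains J ✓
(K, N): K contains N ✓
(K, P): K contains P ✓
(K, V): K contains V ✓
(N, V): N contains V ✓
(S, A): S contains A ✓
(S, N): S contains N ✓
(S, V): S contains V ✓
Count: 24.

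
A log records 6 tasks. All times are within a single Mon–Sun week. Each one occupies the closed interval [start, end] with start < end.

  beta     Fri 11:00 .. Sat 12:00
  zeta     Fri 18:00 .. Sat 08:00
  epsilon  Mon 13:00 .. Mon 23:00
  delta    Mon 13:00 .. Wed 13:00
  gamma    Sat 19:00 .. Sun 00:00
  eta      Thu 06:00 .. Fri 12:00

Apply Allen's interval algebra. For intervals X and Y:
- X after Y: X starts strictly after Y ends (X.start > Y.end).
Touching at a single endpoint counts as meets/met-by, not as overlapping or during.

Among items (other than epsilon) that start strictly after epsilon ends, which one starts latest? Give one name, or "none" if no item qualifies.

Target epsilon = [Mon 13:00, Mon 23:00].
beta [Fri 11:00, Sat 12:00] → after → candidate.
delta [Mon 13:00, Wed 13:00] → started-by → excluded.
eta [Thu 06:00, Fri 12:00] → after → candidate.
gamma [Sat 19:00, Sun 00:00] → after → candidate.
zeta [Fri 18:00, Sat 08:00] → after → candidate.
Among candidates, latest start is Sat 19:00 → gamma.

gamma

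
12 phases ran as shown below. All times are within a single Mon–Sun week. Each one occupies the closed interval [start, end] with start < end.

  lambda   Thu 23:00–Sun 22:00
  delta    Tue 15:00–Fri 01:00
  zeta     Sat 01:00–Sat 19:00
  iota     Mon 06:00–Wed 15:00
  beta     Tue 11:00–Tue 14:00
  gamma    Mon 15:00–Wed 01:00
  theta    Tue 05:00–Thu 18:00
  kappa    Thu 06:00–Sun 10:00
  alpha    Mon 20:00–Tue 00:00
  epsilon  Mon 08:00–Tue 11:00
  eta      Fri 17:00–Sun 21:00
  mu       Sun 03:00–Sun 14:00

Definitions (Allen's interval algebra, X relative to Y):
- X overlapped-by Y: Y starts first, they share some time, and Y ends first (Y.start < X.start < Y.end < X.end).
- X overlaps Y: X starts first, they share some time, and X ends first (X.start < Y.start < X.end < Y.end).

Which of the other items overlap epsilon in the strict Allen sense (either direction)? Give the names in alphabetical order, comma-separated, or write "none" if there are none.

gamma, theta

Target epsilon = [Mon 08:00, Tue 11:00].
alpha [Mon 20:00, Tue 00:00] → during → no.
beta [Tue 11:00, Tue 14:00] → met-by → no.
delta [Tue 15:00, Fri 01:00] → after → no.
eta [Fri 17:00, Sun 21:00] → after → no.
gamma [Mon 15:00, Wed 01:00] → overlapped-by → yes.
iota [Mon 06:00, Wed 15:00] → contains → no.
kappa [Thu 06:00, Sun 10:00] → after → no.
lambda [Thu 23:00, Sun 22:00] → after → no.
mu [Sun 03:00, Sun 14:00] → after → no.
theta [Tue 05:00, Thu 18:00] → overlapped-by → yes.
zeta [Sat 01:00, Sat 19:00] → after → no.
Result: gamma, theta.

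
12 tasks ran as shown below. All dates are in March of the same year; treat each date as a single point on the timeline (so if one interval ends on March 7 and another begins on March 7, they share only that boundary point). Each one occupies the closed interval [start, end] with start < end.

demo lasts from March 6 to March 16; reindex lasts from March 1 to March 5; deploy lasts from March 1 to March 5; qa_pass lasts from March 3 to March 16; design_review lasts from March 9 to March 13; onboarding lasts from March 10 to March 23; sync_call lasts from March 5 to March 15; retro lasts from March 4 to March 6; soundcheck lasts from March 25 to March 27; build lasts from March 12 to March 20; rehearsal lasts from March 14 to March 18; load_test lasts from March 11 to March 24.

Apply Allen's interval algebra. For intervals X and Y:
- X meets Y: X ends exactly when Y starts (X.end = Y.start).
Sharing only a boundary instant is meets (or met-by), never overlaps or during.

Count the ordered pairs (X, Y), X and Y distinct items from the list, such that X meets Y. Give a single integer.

3

Checking all 132 ordered pairs for relation 'meets'; matching pairs in alphabetical order:
(deploy, sync_call): deploy meets sync_call ✓
(reindex, sync_call): reindex meets sync_call ✓
(retro, demo): retro meets demo ✓
Count: 3.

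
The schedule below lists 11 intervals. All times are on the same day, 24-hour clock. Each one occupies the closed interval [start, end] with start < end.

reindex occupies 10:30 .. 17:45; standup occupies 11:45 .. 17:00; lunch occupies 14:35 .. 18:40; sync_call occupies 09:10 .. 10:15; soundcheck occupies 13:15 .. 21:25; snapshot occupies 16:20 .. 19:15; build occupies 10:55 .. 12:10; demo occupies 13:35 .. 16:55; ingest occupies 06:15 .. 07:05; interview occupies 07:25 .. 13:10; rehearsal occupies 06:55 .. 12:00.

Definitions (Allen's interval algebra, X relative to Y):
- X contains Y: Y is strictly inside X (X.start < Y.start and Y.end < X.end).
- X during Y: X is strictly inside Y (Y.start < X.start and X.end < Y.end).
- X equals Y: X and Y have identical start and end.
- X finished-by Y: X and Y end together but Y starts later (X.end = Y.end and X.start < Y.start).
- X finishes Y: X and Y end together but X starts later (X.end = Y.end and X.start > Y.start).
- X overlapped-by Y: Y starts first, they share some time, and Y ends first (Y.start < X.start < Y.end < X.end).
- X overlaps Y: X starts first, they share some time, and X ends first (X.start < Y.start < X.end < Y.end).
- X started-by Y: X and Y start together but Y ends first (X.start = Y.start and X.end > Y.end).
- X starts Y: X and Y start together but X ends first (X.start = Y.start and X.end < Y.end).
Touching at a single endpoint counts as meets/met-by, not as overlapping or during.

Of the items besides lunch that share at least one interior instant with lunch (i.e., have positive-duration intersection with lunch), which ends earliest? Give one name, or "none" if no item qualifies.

demo

Target lunch = [14:35, 18:40].
build [10:55, 12:10] → before → excluded.
demo [13:35, 16:55] → overlaps → candidate.
ingest [06:15, 07:05] → before → excluded.
interview [07:25, 13:10] → before → excluded.
rehearsal [06:55, 12:00] → before → excluded.
reindex [10:30, 17:45] → overlaps → candidate.
snapshot [16:20, 19:15] → overlapped-by → candidate.
soundcheck [13:15, 21:25] → contains → candidate.
standup [11:45, 17:00] → overlaps → candidate.
sync_call [09:10, 10:15] → before → excluded.
Among candidates, earliest end is 16:55 → demo.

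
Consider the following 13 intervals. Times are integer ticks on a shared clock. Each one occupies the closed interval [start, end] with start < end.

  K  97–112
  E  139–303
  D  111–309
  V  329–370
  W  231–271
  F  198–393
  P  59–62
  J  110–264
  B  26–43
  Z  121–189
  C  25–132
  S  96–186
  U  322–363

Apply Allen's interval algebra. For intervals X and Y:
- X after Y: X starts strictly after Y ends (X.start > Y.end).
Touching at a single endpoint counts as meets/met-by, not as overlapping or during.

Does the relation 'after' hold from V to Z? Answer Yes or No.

Yes

V = [329, 370], Z = [121, 189].
Actual relation of V to Z: after.
Asked whether 'after' holds → Yes.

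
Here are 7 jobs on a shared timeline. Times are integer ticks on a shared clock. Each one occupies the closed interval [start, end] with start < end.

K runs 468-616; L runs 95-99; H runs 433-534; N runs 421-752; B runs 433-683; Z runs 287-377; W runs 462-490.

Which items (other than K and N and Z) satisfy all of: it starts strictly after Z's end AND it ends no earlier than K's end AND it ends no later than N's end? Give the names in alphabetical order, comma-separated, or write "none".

B

Conditions: its start is strictly after Z's end (X.start > 377) AND its end is no earlier than K's end (X.end >= 616) AND its end is no later than N's end (X.end <= 752).
B: start 433 > 377? ✓; end 683 >= 616? ✓; end 683 <= 752? ✓ → yes.
H: start 433 > 377? ✓; end 534 >= 616? ✗; end 534 <= 752? ✓ → no.
L: start 95 > 377? ✗; end 99 >= 616? ✗; end 99 <= 752? ✓ → no.
W: start 462 > 377? ✓; end 490 >= 616? ✗; end 490 <= 752? ✓ → no.
Result: B.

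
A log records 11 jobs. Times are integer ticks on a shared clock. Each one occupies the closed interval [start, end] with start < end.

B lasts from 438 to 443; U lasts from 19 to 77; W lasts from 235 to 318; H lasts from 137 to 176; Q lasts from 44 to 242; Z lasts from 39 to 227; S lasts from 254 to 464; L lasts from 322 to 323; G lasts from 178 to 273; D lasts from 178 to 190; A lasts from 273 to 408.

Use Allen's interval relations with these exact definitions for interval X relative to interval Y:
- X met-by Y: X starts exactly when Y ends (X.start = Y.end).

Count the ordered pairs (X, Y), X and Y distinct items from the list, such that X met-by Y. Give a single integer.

1

Checking all 110 ordered pairs for relation 'met-by'; matching pairs in alphabetical order:
(A, G): A met-by G ✓
Count: 1.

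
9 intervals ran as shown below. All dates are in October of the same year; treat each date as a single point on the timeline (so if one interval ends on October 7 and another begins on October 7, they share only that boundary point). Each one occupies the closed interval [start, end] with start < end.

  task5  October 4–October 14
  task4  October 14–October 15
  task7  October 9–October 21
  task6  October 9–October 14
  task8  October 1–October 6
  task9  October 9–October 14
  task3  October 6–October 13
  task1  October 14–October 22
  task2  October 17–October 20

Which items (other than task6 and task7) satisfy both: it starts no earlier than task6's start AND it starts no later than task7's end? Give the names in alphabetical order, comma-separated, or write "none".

Conditions: its start is no earlier than task6's start (X.start >= October 9) AND its start is no later than task7's end (X.start <= October 21).
task1: start October 14 >= October 9? ✓; start October 14 <= October 21? ✓ → yes.
task2: start October 17 >= October 9? ✓; start October 17 <= October 21? ✓ → yes.
task3: start October 6 >= October 9? ✗; start October 6 <= October 21? ✓ → no.
task4: start October 14 >= October 9? ✓; start October 14 <= October 21? ✓ → yes.
task5: start October 4 >= October 9? ✗; start October 4 <= October 21? ✓ → no.
task8: start October 1 >= October 9? ✗; start October 1 <= October 21? ✓ → no.
task9: start October 9 >= October 9? ✓; start October 9 <= October 21? ✓ → yes.
Result: task1, task2, task4, task9.

task1, task2, task4, task9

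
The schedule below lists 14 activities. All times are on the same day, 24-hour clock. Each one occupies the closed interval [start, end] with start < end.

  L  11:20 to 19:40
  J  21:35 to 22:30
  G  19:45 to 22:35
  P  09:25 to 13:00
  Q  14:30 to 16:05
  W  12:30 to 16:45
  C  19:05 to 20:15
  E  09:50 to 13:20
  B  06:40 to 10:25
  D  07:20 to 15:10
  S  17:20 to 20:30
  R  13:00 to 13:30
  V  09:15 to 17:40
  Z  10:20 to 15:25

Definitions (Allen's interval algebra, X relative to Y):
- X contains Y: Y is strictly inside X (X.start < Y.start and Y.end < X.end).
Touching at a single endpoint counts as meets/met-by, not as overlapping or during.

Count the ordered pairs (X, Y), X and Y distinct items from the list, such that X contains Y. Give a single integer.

Checking all 182 ordered pairs for relation 'contains'; matching pairs in alphabetical order:
(D, E): D contains E ✓
(D, P): D contains P ✓
(D, R): D contains R ✓
(G, J): G contains J ✓
(L, Q): L contains Q ✓
(L, R): L contains R ✓
(L, W): L contains W ✓
(S, C): S contains C ✓
(V, E): V contains E ✓
(V, P): V contains P ✓
(V, Q): V contains Q ✓
(V, R): V contains R ✓
(V, W): V contains W ✓
(V, Z): V contains Z ✓
(W, Q): W contains Q ✓
(W, R): W contains R ✓
(Z, R): Z contains R ✓
Count: 17.

17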